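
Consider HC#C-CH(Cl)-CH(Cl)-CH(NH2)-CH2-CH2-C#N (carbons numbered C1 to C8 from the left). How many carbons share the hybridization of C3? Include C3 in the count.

C3 is sp3 (only σ bonds).
C1: sp
C2: sp
C3: sp3 ✓
C4: sp3 ✓
C5: sp3 ✓
C6: sp3 ✓
C7: sp3 ✓
C8: sp
5 carbons are sp3.

5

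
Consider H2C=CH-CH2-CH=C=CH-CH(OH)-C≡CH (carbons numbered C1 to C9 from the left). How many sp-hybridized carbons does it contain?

C1: sp2
C2: sp2
C3: sp3
C4: sp2
C5: sp ✓
C6: sp2
C7: sp3
C8: sp ✓
C9: sp ✓
C5, C8, C9 → 3 sp carbons.

3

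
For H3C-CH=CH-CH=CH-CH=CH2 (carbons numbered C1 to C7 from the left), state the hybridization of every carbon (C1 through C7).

C1 has 4 σ bonds: steric number 4 → sp3.
C2 carries 3 σ bonds, plus one π bond, giving a steric number of 3, so it is sp2.
C3: 3 σ bonds, plus one π bond — 3 electron domains, sp2.
C4 is sp2: 3 σ bonds, plus one π bond, 3 electron-density regions.
C5 — 3 σ bonds, plus one π bond. Steric number 3, so sp2.
C6: 3 σ bonds, plus one π bond; 3 regions of electron density → sp2.
C7 carries 3 σ bonds, plus one π bond, giving a steric number of 3, so it is sp2.

C1 sp3, C2 sp2, C3 sp2, C4 sp2, C5 sp2, C6 sp2, C7 sp2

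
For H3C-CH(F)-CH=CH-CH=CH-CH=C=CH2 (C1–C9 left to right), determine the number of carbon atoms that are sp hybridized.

1

C1: sp3
C2: sp3
C3: sp2
C4: sp2
C5: sp2
C6: sp2
C7: sp2
C8: sp ✓
C9: sp2
C8 → 1 sp carbon.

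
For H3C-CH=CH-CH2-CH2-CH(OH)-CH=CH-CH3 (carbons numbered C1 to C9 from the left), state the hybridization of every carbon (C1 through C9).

C1 sp3, C2 sp2, C3 sp2, C4 sp3, C5 sp3, C6 sp3, C7 sp2, C8 sp2, C9 sp3

C1 has 4 σ bonds: steric number 4 → sp3.
C2 — 3 σ bonds, plus one π bond. Steric number 3, so sp2.
C3 (3 σ bonds, plus one π bond) has steric number 3: sp2.
C4 carries 4 σ bonds, giving a steric number of 4, so it is sp3.
C5: 4 σ bonds; 4 regions of electron density → sp3.
C6 is sp3: 4 σ bonds, 4 electron-density regions.
C7 — 3 σ bonds, plus one π bond. Steric number 3, so sp2.
C8: 3 σ bonds, plus one π bond — 3 electron domains, sp2.
C9 — 4 σ bonds. Steric number 4, so sp3.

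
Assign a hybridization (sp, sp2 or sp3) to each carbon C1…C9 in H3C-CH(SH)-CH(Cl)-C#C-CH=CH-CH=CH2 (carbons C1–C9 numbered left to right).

C1 is sp3: 4 σ bonds, 4 electron-density regions.
C2 is sp3: 4 σ bonds, 4 electron-density regions.
C3 carries 4 σ bonds, giving a steric number of 4, so it is sp3.
C4: 2 σ bonds, plus two π bonds — 2 electron domains, sp.
C5 (2 σ bonds, plus two π bonds) has steric number 2: sp.
C6 — 3 σ bonds, plus one π bond. Steric number 3, so sp2.
C7 has 3 σ bonds, plus one π bond: steric number 3 → sp2.
C8: 3 σ bonds, plus one π bond — 3 electron domains, sp2.
C9 has 3 σ bonds, plus one π bond: steric number 3 → sp2.

C1 sp3, C2 sp3, C3 sp3, C4 sp, C5 sp, C6 sp2, C7 sp2, C8 sp2, C9 sp2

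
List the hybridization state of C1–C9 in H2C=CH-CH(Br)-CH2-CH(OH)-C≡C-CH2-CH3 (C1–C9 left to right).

C1 carries 3 σ bonds, plus one π bond, giving a steric number of 3, so it is sp2.
C2: 3 σ bonds, plus one π bond — 3 electron domains, sp2.
C3 has 4 σ bonds: steric number 4 → sp3.
C4: 4 σ bonds; 4 regions of electron density → sp3.
C5 is sp3: 4 σ bonds, 4 electron-density regions.
C6 carries 2 σ bonds, plus two π bonds, giving a steric number of 2, so it is sp.
C7 — 2 σ bonds, plus two π bonds. Steric number 2, so sp.
C8 (4 σ bonds) has steric number 4: sp3.
C9 (4 σ bonds) has steric number 4: sp3.

C1 sp2, C2 sp2, C3 sp3, C4 sp3, C5 sp3, C6 sp, C7 sp, C8 sp3, C9 sp3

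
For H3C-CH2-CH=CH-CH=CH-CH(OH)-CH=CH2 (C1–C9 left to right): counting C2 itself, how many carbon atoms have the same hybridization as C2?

C2 is sp3 (only σ bonds).
C1: sp3 ✓
C2: sp3 ✓
C3: sp2
C4: sp2
C5: sp2
C6: sp2
C7: sp3 ✓
C8: sp2
C9: sp2
3 carbons are sp3.

3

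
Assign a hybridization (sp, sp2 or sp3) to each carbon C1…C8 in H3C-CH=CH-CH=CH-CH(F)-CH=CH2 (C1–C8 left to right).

C1: 4 σ bonds; 4 regions of electron density → sp3.
C2 — 3 σ bonds, plus one π bond. Steric number 3, so sp2.
C3 — 3 σ bonds, plus one π bond. Steric number 3, so sp2.
C4 (3 σ bonds, plus one π bond) has steric number 3: sp2.
C5: 3 σ bonds, plus one π bond; 3 regions of electron density → sp2.
C6 is sp3: 4 σ bonds, 4 electron-density regions.
C7 is sp2: 3 σ bonds, plus one π bond, 3 electron-density regions.
C8 is sp2: 3 σ bonds, plus one π bond, 3 electron-density regions.

C1 sp3, C2 sp2, C3 sp2, C4 sp2, C5 sp2, C6 sp3, C7 sp2, C8 sp2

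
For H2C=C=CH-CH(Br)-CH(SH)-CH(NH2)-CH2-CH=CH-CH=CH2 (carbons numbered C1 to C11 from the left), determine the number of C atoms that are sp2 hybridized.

C1: sp2 ✓
C2: sp
C3: sp2 ✓
C4: sp3
C5: sp3
C6: sp3
C7: sp3
C8: sp2 ✓
C9: sp2 ✓
C10: sp2 ✓
C11: sp2 ✓
C1, C3, C8, C9, C10, C11 → 6 sp2 carbons.

6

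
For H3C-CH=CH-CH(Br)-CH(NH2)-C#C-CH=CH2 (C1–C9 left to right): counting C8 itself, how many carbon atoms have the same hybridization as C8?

C8 is sp2 (one π bond).
C1: sp3
C2: sp2 ✓
C3: sp2 ✓
C4: sp3
C5: sp3
C6: sp
C7: sp
C8: sp2 ✓
C9: sp2 ✓
4 carbons are sp2.

4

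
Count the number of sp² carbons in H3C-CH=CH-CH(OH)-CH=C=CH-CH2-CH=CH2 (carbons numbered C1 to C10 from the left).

6

C1: sp3
C2: sp2 ✓
C3: sp2 ✓
C4: sp3
C5: sp2 ✓
C6: sp
C7: sp2 ✓
C8: sp3
C9: sp2 ✓
C10: sp2 ✓
C2, C3, C5, C7, C9, C10 → 6 sp2 carbons.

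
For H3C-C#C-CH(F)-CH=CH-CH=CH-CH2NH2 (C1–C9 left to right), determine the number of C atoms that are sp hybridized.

C1: sp3
C2: sp ✓
C3: sp ✓
C4: sp3
C5: sp2
C6: sp2
C7: sp2
C8: sp2
C9: sp3
C2, C3 → 2 sp carbons.

2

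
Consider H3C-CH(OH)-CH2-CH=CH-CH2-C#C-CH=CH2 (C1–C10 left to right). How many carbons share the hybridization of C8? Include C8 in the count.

C8 is sp (two π bonds).
C1: sp3
C2: sp3
C3: sp3
C4: sp2
C5: sp2
C6: sp3
C7: sp ✓
C8: sp ✓
C9: sp2
C10: sp2
2 carbons are sp.

2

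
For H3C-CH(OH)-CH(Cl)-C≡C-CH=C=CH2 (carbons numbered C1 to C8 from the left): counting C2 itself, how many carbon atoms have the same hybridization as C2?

3

C2 is sp3 (only σ bonds).
C1: sp3 ✓
C2: sp3 ✓
C3: sp3 ✓
C4: sp
C5: sp
C6: sp2
C7: sp
C8: sp2
3 carbons are sp3.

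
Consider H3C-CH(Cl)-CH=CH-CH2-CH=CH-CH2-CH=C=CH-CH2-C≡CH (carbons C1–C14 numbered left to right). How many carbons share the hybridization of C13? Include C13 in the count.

C13 is sp (two π bonds).
C1: sp3
C2: sp3
C3: sp2
C4: sp2
C5: sp3
C6: sp2
C7: sp2
C8: sp3
C9: sp2
C10: sp ✓
C11: sp2
C12: sp3
C13: sp ✓
C14: sp ✓
3 carbons are sp.

3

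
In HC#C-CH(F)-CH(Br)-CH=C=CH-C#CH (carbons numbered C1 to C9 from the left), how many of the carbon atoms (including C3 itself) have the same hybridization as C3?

2

C3 is sp3 (only σ bonds).
C1: sp
C2: sp
C3: sp3 ✓
C4: sp3 ✓
C5: sp2
C6: sp
C7: sp2
C8: sp
C9: sp
2 carbons are sp3.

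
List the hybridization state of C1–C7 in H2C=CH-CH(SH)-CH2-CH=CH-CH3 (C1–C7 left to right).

C1: 3 σ bonds, plus one π bond — 3 electron domains, sp2.
C2: 3 σ bonds, plus one π bond; 3 regions of electron density → sp2.
C3 is sp3: 4 σ bonds, 4 electron-density regions.
C4 is sp3: 4 σ bonds, 4 electron-density regions.
C5 has 3 σ bonds, plus one π bond: steric number 3 → sp2.
C6 carries 3 σ bonds, plus one π bond, giving a steric number of 3, so it is sp2.
C7 is sp3: 4 σ bonds, 4 electron-density regions.

C1 sp2, C2 sp2, C3 sp3, C4 sp3, C5 sp2, C6 sp2, C7 sp3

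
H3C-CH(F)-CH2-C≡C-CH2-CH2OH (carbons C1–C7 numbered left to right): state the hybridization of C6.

C6 is sp3: 4 σ bonds, 4 electron-density regions.

sp^3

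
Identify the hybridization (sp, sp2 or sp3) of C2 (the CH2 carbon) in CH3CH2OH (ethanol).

sp³

C2 (the CH2 carbon): 4 σ bonds — 4 electron domains, sp3.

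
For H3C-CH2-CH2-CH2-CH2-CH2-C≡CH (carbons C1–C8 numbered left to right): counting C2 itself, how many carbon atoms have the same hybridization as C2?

C2 is sp3 (only σ bonds).
C1: sp3 ✓
C2: sp3 ✓
C3: sp3 ✓
C4: sp3 ✓
C5: sp3 ✓
C6: sp3 ✓
C7: sp
C8: sp
6 carbons are sp3.

6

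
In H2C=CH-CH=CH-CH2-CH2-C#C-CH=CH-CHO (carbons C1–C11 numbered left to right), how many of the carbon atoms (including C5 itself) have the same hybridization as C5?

2

C5 is sp3 (only σ bonds).
C1: sp2
C2: sp2
C3: sp2
C4: sp2
C5: sp3 ✓
C6: sp3 ✓
C7: sp
C8: sp
C9: sp2
C10: sp2
C11: sp2
2 carbons are sp3.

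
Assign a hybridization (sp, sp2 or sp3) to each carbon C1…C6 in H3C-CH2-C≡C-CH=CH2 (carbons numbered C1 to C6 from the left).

C1 — 4 σ bonds. Steric number 4, so sp3.
C2 has 4 σ bonds: steric number 4 → sp3.
C3 — 2 σ bonds, plus two π bonds. Steric number 2, so sp.
C4 (2 σ bonds, plus two π bonds) has steric number 2: sp.
C5 is sp2: 3 σ bonds, plus one π bond, 3 electron-density regions.
C6 (3 σ bonds, plus one π bond) has steric number 3: sp2.

C1 sp3, C2 sp3, C3 sp, C4 sp, C5 sp2, C6 sp2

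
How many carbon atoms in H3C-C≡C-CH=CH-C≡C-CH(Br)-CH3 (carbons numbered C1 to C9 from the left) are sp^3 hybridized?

C1: sp3 ✓
C2: sp
C3: sp
C4: sp2
C5: sp2
C6: sp
C7: sp
C8: sp3 ✓
C9: sp3 ✓
C1, C8, C9 → 3 sp3 carbons.

3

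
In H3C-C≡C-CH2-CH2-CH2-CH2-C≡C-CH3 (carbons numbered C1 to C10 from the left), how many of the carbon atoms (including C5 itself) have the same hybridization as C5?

C5 is sp3 (only σ bonds).
C1: sp3 ✓
C2: sp
C3: sp
C4: sp3 ✓
C5: sp3 ✓
C6: sp3 ✓
C7: sp3 ✓
C8: sp
C9: sp
C10: sp3 ✓
6 carbons are sp3.

6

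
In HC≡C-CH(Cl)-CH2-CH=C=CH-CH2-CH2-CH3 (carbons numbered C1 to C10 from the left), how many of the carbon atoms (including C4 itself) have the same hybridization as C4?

C4 is sp3 (only σ bonds).
C1: sp
C2: sp
C3: sp3 ✓
C4: sp3 ✓
C5: sp2
C6: sp
C7: sp2
C8: sp3 ✓
C9: sp3 ✓
C10: sp3 ✓
5 carbons are sp3.

5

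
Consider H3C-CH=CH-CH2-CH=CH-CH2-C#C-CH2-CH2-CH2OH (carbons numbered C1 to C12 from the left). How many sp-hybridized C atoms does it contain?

2

C1: sp3
C2: sp2
C3: sp2
C4: sp3
C5: sp2
C6: sp2
C7: sp3
C8: sp ✓
C9: sp ✓
C10: sp3
C11: sp3
C12: sp3
C8, C9 → 2 sp carbons.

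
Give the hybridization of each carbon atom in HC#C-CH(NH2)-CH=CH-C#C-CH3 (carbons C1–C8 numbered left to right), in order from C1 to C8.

C1 carries 2 σ bonds, plus two π bonds, giving a steric number of 2, so it is sp.
C2 has 2 σ bonds, plus two π bonds: steric number 2 → sp.
C3 has 4 σ bonds: steric number 4 → sp3.
C4 carries 3 σ bonds, plus one π bond, giving a steric number of 3, so it is sp2.
C5: 3 σ bonds, plus one π bond; 3 regions of electron density → sp2.
C6 (2 σ bonds, plus two π bonds) has steric number 2: sp.
C7: 2 σ bonds, plus two π bonds; 2 regions of electron density → sp.
C8 (4 σ bonds) has steric number 4: sp3.

C1 sp, C2 sp, C3 sp3, C4 sp2, C5 sp2, C6 sp, C7 sp, C8 sp3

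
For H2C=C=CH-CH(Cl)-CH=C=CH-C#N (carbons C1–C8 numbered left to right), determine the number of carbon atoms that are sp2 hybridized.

4

C1: sp2 ✓
C2: sp
C3: sp2 ✓
C4: sp3
C5: sp2 ✓
C6: sp
C7: sp2 ✓
C8: sp
C1, C3, C5, C7 → 4 sp2 carbons.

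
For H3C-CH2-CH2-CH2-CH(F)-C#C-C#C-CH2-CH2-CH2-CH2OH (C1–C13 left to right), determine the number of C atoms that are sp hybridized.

4

C1: sp3
C2: sp3
C3: sp3
C4: sp3
C5: sp3
C6: sp ✓
C7: sp ✓
C8: sp ✓
C9: sp ✓
C10: sp3
C11: sp3
C12: sp3
C13: sp3
C6, C7, C8, C9 → 4 sp carbons.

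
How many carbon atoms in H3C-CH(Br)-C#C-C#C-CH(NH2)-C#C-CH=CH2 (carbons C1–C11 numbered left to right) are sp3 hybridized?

3

C1: sp3 ✓
C2: sp3 ✓
C3: sp
C4: sp
C5: sp
C6: sp
C7: sp3 ✓
C8: sp
C9: sp
C10: sp2
C11: sp2
C1, C2, C7 → 3 sp3 carbons.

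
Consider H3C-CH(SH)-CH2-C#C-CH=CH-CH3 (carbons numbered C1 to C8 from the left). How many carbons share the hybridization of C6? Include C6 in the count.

2

C6 is sp2 (one π bond).
C1: sp3
C2: sp3
C3: sp3
C4: sp
C5: sp
C6: sp2 ✓
C7: sp2 ✓
C8: sp3
2 carbons are sp2.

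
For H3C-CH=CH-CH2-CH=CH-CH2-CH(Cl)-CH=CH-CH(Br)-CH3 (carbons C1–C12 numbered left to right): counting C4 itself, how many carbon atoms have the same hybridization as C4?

6

C4 is sp3 (only σ bonds).
C1: sp3 ✓
C2: sp2
C3: sp2
C4: sp3 ✓
C5: sp2
C6: sp2
C7: sp3 ✓
C8: sp3 ✓
C9: sp2
C10: sp2
C11: sp3 ✓
C12: sp3 ✓
6 carbons are sp3.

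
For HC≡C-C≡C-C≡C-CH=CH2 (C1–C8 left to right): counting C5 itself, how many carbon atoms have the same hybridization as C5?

C5 is sp (two π bonds).
C1: sp ✓
C2: sp ✓
C3: sp ✓
C4: sp ✓
C5: sp ✓
C6: sp ✓
C7: sp2
C8: sp2
6 carbons are sp.

6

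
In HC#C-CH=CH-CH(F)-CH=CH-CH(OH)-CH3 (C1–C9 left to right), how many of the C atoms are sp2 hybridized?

4

C1: sp
C2: sp
C3: sp2 ✓
C4: sp2 ✓
C5: sp3
C6: sp2 ✓
C7: sp2 ✓
C8: sp3
C9: sp3
C3, C4, C6, C7 → 4 sp2 carbons.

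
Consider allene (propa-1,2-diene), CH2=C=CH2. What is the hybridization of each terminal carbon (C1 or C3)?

Each terminal carbon (C1 or C3): 3 σ bonds, plus one π bond; 3 regions of electron density → sp2.

sp^2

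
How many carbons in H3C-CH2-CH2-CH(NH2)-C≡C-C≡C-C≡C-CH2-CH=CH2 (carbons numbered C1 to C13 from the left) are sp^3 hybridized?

C1: sp3 ✓
C2: sp3 ✓
C3: sp3 ✓
C4: sp3 ✓
C5: sp
C6: sp
C7: sp
C8: sp
C9: sp
C10: sp
C11: sp3 ✓
C12: sp2
C13: sp2
C1, C2, C3, C4, C11 → 5 sp3 carbons.

5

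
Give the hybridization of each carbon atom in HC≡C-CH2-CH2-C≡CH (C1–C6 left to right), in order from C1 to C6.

C1: 2 σ bonds, plus two π bonds — 2 electron domains, sp.
C2: 2 σ bonds, plus two π bonds — 2 electron domains, sp.
C3 (4 σ bonds) has steric number 4: sp3.
C4 carries 4 σ bonds, giving a steric number of 4, so it is sp3.
C5 — 2 σ bonds, plus two π bonds. Steric number 2, so sp.
C6 is sp: 2 σ bonds, plus two π bonds, 2 electron-density regions.

C1 sp, C2 sp, C3 sp3, C4 sp3, C5 sp, C6 sp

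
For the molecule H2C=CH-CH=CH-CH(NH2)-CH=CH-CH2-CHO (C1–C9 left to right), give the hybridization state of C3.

sp^2

C3: 3 σ bonds, plus one π bond; 3 regions of electron density → sp2.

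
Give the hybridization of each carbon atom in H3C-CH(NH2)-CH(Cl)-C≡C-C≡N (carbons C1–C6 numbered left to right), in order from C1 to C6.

C1 sp3, C2 sp3, C3 sp3, C4 sp, C5 sp, C6 sp

C1: 4 σ bonds; 4 regions of electron density → sp3.
C2 — 4 σ bonds. Steric number 4, so sp3.
C3 has 4 σ bonds: steric number 4 → sp3.
C4 carries 2 σ bonds, plus two π bonds, giving a steric number of 2, so it is sp.
C5: 2 σ bonds, plus two π bonds; 2 regions of electron density → sp.
C6: 2 σ bonds, plus two π bonds; 2 regions of electron density → sp.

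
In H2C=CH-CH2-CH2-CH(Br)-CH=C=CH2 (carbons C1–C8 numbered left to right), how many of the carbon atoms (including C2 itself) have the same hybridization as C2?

C2 is sp2 (one π bond).
C1: sp2 ✓
C2: sp2 ✓
C3: sp3
C4: sp3
C5: sp3
C6: sp2 ✓
C7: sp
C8: sp2 ✓
4 carbons are sp2.

4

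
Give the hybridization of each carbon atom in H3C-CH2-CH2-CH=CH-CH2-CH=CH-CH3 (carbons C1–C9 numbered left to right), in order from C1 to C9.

C1 sp3, C2 sp3, C3 sp3, C4 sp2, C5 sp2, C6 sp3, C7 sp2, C8 sp2, C9 sp3

C1 — 4 σ bonds. Steric number 4, so sp3.
C2 — 4 σ bonds. Steric number 4, so sp3.
C3 — 4 σ bonds. Steric number 4, so sp3.
C4 carries 3 σ bonds, plus one π bond, giving a steric number of 3, so it is sp2.
C5: 3 σ bonds, plus one π bond; 3 regions of electron density → sp2.
C6 has 4 σ bonds: steric number 4 → sp3.
C7 has 3 σ bonds, plus one π bond: steric number 3 → sp2.
C8 has 3 σ bonds, plus one π bond: steric number 3 → sp2.
C9: 4 σ bonds; 4 regions of electron density → sp3.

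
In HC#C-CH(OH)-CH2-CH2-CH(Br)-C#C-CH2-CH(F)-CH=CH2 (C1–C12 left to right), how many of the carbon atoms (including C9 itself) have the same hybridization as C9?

6

C9 is sp3 (only σ bonds).
C1: sp
C2: sp
C3: sp3 ✓
C4: sp3 ✓
C5: sp3 ✓
C6: sp3 ✓
C7: sp
C8: sp
C9: sp3 ✓
C10: sp3 ✓
C11: sp2
C12: sp2
6 carbons are sp3.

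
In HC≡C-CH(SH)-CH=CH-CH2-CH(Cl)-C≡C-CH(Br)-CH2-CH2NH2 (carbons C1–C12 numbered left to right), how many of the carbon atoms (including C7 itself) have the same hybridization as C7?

C7 is sp3 (only σ bonds).
C1: sp
C2: sp
C3: sp3 ✓
C4: sp2
C5: sp2
C6: sp3 ✓
C7: sp3 ✓
C8: sp
C9: sp
C10: sp3 ✓
C11: sp3 ✓
C12: sp3 ✓
6 carbons are sp3.

6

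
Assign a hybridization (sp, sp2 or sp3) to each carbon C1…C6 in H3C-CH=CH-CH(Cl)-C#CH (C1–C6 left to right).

C1 sp3, C2 sp2, C3 sp2, C4 sp3, C5 sp, C6 sp

C1 has 4 σ bonds: steric number 4 → sp3.
C2 carries 3 σ bonds, plus one π bond, giving a steric number of 3, so it is sp2.
C3 — 3 σ bonds, plus one π bond. Steric number 3, so sp2.
C4: 4 σ bonds; 4 regions of electron density → sp3.
C5: 2 σ bonds, plus two π bonds — 2 electron domains, sp.
C6 is sp: 2 σ bonds, plus two π bonds, 2 electron-density regions.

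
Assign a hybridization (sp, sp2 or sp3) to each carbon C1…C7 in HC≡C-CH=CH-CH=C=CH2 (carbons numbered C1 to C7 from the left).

C1 is sp: 2 σ bonds, plus two π bonds, 2 electron-density regions.
C2 has 2 σ bonds, plus two π bonds: steric number 2 → sp.
C3 — 3 σ bonds, plus one π bond. Steric number 3, so sp2.
C4 carries 3 σ bonds, plus one π bond, giving a steric number of 3, so it is sp2.
C5 (3 σ bonds, plus one π bond) has steric number 3: sp2.
C6 — 2 σ bonds, plus two π bonds. Steric number 2, so sp.
C7: 3 σ bonds, plus one π bond — 3 electron domains, sp2.

C1 sp, C2 sp, C3 sp2, C4 sp2, C5 sp2, C6 sp, C7 sp2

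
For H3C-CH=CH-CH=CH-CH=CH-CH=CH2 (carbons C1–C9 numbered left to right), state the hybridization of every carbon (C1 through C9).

C1 sp3, C2 sp2, C3 sp2, C4 sp2, C5 sp2, C6 sp2, C7 sp2, C8 sp2, C9 sp2

C1 (4 σ bonds) has steric number 4: sp3.
C2 is sp2: 3 σ bonds, plus one π bond, 3 electron-density regions.
C3 carries 3 σ bonds, plus one π bond, giving a steric number of 3, so it is sp2.
C4: 3 σ bonds, plus one π bond — 3 electron domains, sp2.
C5 carries 3 σ bonds, plus one π bond, giving a steric number of 3, so it is sp2.
C6 is sp2: 3 σ bonds, plus one π bond, 3 electron-density regions.
C7 is sp2: 3 σ bonds, plus one π bond, 3 electron-density regions.
C8 has 3 σ bonds, plus one π bond: steric number 3 → sp2.
C9: 3 σ bonds, plus one π bond — 3 electron domains, sp2.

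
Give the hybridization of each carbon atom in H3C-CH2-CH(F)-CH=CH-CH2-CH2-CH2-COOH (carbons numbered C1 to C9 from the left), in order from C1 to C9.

C1 is sp3: 4 σ bonds, 4 electron-density regions.
C2 — 4 σ bonds. Steric number 4, so sp3.
C3 is sp3: 4 σ bonds, 4 electron-density regions.
C4 is sp2: 3 σ bonds, plus one π bond, 3 electron-density regions.
C5: 3 σ bonds, plus one π bond — 3 electron domains, sp2.
C6 carries 4 σ bonds, giving a steric number of 4, so it is sp3.
C7 is sp3: 4 σ bonds, 4 electron-density regions.
C8 has 4 σ bonds: steric number 4 → sp3.
C9 is sp2: 3 σ bonds, plus one π bond, 3 electron-density regions.

C1 sp3, C2 sp3, C3 sp3, C4 sp2, C5 sp2, C6 sp3, C7 sp3, C8 sp3, C9 sp2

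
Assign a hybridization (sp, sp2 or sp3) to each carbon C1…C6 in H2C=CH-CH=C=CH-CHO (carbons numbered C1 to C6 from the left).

C1 sp2, C2 sp2, C3 sp2, C4 sp, C5 sp2, C6 sp2

C1 (3 σ bonds, plus one π bond) has steric number 3: sp2.
C2: 3 σ bonds, plus one π bond; 3 regions of electron density → sp2.
C3 — 3 σ bonds, plus one π bond. Steric number 3, so sp2.
C4 has 2 σ bonds, plus two π bonds: steric number 2 → sp.
C5 — 3 σ bonds, plus one π bond. Steric number 3, so sp2.
C6 carries 3 σ bonds, plus one π bond, giving a steric number of 3, so it is sp2.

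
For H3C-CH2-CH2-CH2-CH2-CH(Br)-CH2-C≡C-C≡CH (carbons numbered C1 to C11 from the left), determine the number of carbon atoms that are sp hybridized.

C1: sp3
C2: sp3
C3: sp3
C4: sp3
C5: sp3
C6: sp3
C7: sp3
C8: sp ✓
C9: sp ✓
C10: sp ✓
C11: sp ✓
C8, C9, C10, C11 → 4 sp carbons.

4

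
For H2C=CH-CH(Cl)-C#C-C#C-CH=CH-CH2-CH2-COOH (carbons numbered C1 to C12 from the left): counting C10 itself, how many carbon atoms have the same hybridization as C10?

3

C10 is sp3 (only σ bonds).
C1: sp2
C2: sp2
C3: sp3 ✓
C4: sp
C5: sp
C6: sp
C7: sp
C8: sp2
C9: sp2
C10: sp3 ✓
C11: sp3 ✓
C12: sp2
3 carbons are sp3.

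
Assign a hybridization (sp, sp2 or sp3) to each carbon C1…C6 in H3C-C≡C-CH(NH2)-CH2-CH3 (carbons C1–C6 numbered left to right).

C1 is sp3: 4 σ bonds, 4 electron-density regions.
C2 has 2 σ bonds, plus two π bonds: steric number 2 → sp.
C3: 2 σ bonds, plus two π bonds; 2 regions of electron density → sp.
C4 is sp3: 4 σ bonds, 4 electron-density regions.
C5: 4 σ bonds; 4 regions of electron density → sp3.
C6: 4 σ bonds — 4 electron domains, sp3.

C1 sp3, C2 sp, C3 sp, C4 sp3, C5 sp3, C6 sp3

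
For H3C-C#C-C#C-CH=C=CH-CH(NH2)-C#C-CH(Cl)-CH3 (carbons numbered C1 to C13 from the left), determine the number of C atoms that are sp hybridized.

7

C1: sp3
C2: sp ✓
C3: sp ✓
C4: sp ✓
C5: sp ✓
C6: sp2
C7: sp ✓
C8: sp2
C9: sp3
C10: sp ✓
C11: sp ✓
C12: sp3
C13: sp3
C2, C3, C4, C5, C7, C10, C11 → 7 sp carbons.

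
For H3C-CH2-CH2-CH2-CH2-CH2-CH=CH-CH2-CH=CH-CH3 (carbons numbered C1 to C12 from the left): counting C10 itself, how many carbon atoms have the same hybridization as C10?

4

C10 is sp2 (one π bond).
C1: sp3
C2: sp3
C3: sp3
C4: sp3
C5: sp3
C6: sp3
C7: sp2 ✓
C8: sp2 ✓
C9: sp3
C10: sp2 ✓
C11: sp2 ✓
C12: sp3
4 carbons are sp2.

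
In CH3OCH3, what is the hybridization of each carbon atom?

Each carbon atom is sp3: 4 σ bonds, 4 electron-density regions.

sp³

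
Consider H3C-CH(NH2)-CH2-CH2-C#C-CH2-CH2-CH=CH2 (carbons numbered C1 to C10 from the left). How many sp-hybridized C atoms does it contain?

2

C1: sp3
C2: sp3
C3: sp3
C4: sp3
C5: sp ✓
C6: sp ✓
C7: sp3
C8: sp3
C9: sp2
C10: sp2
C5, C6 → 2 sp carbons.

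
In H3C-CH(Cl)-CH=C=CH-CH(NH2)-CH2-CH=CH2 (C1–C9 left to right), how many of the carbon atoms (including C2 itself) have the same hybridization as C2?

C2 is sp3 (only σ bonds).
C1: sp3 ✓
C2: sp3 ✓
C3: sp2
C4: sp
C5: sp2
C6: sp3 ✓
C7: sp3 ✓
C8: sp2
C9: sp2
4 carbons are sp3.

4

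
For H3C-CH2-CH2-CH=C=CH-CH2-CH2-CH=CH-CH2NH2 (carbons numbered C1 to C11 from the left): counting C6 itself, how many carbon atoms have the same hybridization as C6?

C6 is sp2 (one π bond).
C1: sp3
C2: sp3
C3: sp3
C4: sp2 ✓
C5: sp
C6: sp2 ✓
C7: sp3
C8: sp3
C9: sp2 ✓
C10: sp2 ✓
C11: sp3
4 carbons are sp2.

4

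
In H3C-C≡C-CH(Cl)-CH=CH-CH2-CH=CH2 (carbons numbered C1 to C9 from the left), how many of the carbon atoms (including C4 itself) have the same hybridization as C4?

3

C4 is sp3 (only σ bonds).
C1: sp3 ✓
C2: sp
C3: sp
C4: sp3 ✓
C5: sp2
C6: sp2
C7: sp3 ✓
C8: sp2
C9: sp2
3 carbons are sp3.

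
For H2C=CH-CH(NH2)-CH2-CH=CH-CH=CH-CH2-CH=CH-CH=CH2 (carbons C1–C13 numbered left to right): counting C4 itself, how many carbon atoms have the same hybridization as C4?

C4 is sp3 (only σ bonds).
C1: sp2
C2: sp2
C3: sp3 ✓
C4: sp3 ✓
C5: sp2
C6: sp2
C7: sp2
C8: sp2
C9: sp3 ✓
C10: sp2
C11: sp2
C12: sp2
C13: sp2
3 carbons are sp3.

3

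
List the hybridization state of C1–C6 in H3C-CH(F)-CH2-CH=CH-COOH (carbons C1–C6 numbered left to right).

C1 sp3, C2 sp3, C3 sp3, C4 sp2, C5 sp2, C6 sp2

C1: 4 σ bonds — 4 electron domains, sp3.
C2: 4 σ bonds; 4 regions of electron density → sp3.
C3 is sp3: 4 σ bonds, 4 electron-density regions.
C4 — 3 σ bonds, plus one π bond. Steric number 3, so sp2.
C5 is sp2: 3 σ bonds, plus one π bond, 3 electron-density regions.
C6 — 3 σ bonds, plus one π bond. Steric number 3, so sp2.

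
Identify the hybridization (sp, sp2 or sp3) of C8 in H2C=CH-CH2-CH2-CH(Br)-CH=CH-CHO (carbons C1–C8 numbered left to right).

sp2

C8: 3 σ bonds, plus one π bond; 3 regions of electron density → sp2.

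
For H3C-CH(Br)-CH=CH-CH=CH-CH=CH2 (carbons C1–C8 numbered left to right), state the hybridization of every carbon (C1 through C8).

C1 sp3, C2 sp3, C3 sp2, C4 sp2, C5 sp2, C6 sp2, C7 sp2, C8 sp2

C1 (4 σ bonds) has steric number 4: sp3.
C2 — 4 σ bonds. Steric number 4, so sp3.
C3 is sp2: 3 σ bonds, plus one π bond, 3 electron-density regions.
C4 is sp2: 3 σ bonds, plus one π bond, 3 electron-density regions.
C5 — 3 σ bonds, plus one π bond. Steric number 3, so sp2.
C6 — 3 σ bonds, plus one π bond. Steric number 3, so sp2.
C7 — 3 σ bonds, plus one π bond. Steric number 3, so sp2.
C8: 3 σ bonds, plus one π bond — 3 electron domains, sp2.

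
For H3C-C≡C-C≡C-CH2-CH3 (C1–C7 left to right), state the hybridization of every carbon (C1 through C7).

C1 sp3, C2 sp, C3 sp, C4 sp, C5 sp, C6 sp3, C7 sp3

C1 — 4 σ bonds. Steric number 4, so sp3.
C2 is sp: 2 σ bonds, plus two π bonds, 2 electron-density regions.
C3 (2 σ bonds, plus two π bonds) has steric number 2: sp.
C4 — 2 σ bonds, plus two π bonds. Steric number 2, so sp.
C5: 2 σ bonds, plus two π bonds — 2 electron domains, sp.
C6 (4 σ bonds) has steric number 4: sp3.
C7 — 4 σ bonds. Steric number 4, so sp3.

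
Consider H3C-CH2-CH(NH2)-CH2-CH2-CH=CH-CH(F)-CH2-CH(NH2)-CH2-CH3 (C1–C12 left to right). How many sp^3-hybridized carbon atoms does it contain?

10

C1: sp3 ✓
C2: sp3 ✓
C3: sp3 ✓
C4: sp3 ✓
C5: sp3 ✓
C6: sp2
C7: sp2
C8: sp3 ✓
C9: sp3 ✓
C10: sp3 ✓
C11: sp3 ✓
C12: sp3 ✓
C1, C2, C3, C4, C5, C8, C9, C10, C11, C12 → 10 sp3 carbons.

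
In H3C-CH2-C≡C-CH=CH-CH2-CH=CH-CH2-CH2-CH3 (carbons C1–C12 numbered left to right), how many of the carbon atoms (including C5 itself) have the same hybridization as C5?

C5 is sp2 (one π bond).
C1: sp3
C2: sp3
C3: sp
C4: sp
C5: sp2 ✓
C6: sp2 ✓
C7: sp3
C8: sp2 ✓
C9: sp2 ✓
C10: sp3
C11: sp3
C12: sp3
4 carbons are sp2.

4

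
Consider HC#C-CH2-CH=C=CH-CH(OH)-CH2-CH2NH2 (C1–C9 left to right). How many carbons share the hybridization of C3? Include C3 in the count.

C3 is sp3 (only σ bonds).
C1: sp
C2: sp
C3: sp3 ✓
C4: sp2
C5: sp
C6: sp2
C7: sp3 ✓
C8: sp3 ✓
C9: sp3 ✓
4 carbons are sp3.

4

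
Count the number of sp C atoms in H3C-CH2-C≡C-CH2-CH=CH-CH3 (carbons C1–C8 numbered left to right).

2

C1: sp3
C2: sp3
C3: sp ✓
C4: sp ✓
C5: sp3
C6: sp2
C7: sp2
C8: sp3
C3, C4 → 2 sp carbons.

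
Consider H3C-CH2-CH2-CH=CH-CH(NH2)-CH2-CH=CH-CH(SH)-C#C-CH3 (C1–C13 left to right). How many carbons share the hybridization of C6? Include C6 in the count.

C6 is sp3 (only σ bonds).
C1: sp3 ✓
C2: sp3 ✓
C3: sp3 ✓
C4: sp2
C5: sp2
C6: sp3 ✓
C7: sp3 ✓
C8: sp2
C9: sp2
C10: sp3 ✓
C11: sp
C12: sp
C13: sp3 ✓
7 carbons are sp3.

7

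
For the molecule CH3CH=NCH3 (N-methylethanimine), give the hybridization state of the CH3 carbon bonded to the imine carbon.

The CH3 carbon bonded to the imine carbon: 4 σ bonds; 4 regions of electron density → sp3.

sp^3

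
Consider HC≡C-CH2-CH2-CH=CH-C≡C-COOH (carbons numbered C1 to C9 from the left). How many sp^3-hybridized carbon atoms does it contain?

C1: sp
C2: sp
C3: sp3 ✓
C4: sp3 ✓
C5: sp2
C6: sp2
C7: sp
C8: sp
C9: sp2
C3, C4 → 2 sp3 carbons.

2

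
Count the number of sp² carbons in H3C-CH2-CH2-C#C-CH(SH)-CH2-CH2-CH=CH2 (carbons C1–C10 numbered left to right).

C1: sp3
C2: sp3
C3: sp3
C4: sp
C5: sp
C6: sp3
C7: sp3
C8: sp3
C9: sp2 ✓
C10: sp2 ✓
C9, C10 → 2 sp2 carbons.

2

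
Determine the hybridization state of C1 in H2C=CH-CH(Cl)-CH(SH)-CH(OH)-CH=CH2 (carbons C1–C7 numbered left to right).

C1: 3 σ bonds, plus one π bond — 3 electron domains, sp2.

sp²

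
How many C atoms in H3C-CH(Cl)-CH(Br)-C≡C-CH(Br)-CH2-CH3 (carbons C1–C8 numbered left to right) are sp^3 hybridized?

6

C1: sp3 ✓
C2: sp3 ✓
C3: sp3 ✓
C4: sp
C5: sp
C6: sp3 ✓
C7: sp3 ✓
C8: sp3 ✓
C1, C2, C3, C6, C7, C8 → 6 sp3 carbons.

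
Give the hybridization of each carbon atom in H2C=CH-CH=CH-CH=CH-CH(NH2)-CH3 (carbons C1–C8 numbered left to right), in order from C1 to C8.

C1 sp2, C2 sp2, C3 sp2, C4 sp2, C5 sp2, C6 sp2, C7 sp3, C8 sp3

C1 is sp2: 3 σ bonds, plus one π bond, 3 electron-density regions.
C2 has 3 σ bonds, plus one π bond: steric number 3 → sp2.
C3 carries 3 σ bonds, plus one π bond, giving a steric number of 3, so it is sp2.
C4 is sp2: 3 σ bonds, plus one π bond, 3 electron-density regions.
C5 — 3 σ bonds, plus one π bond. Steric number 3, so sp2.
C6 — 3 σ bonds, plus one π bond. Steric number 3, so sp2.
C7 — 4 σ bonds. Steric number 4, so sp3.
C8: 4 σ bonds — 4 electron domains, sp3.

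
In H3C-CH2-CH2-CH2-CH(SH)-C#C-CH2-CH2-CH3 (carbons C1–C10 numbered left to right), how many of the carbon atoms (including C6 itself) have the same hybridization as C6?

2

C6 is sp (two π bonds).
C1: sp3
C2: sp3
C3: sp3
C4: sp3
C5: sp3
C6: sp ✓
C7: sp ✓
C8: sp3
C9: sp3
C10: sp3
2 carbons are sp.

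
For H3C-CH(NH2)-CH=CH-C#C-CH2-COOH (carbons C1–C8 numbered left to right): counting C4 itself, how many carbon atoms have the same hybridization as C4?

3

C4 is sp2 (one π bond).
C1: sp3
C2: sp3
C3: sp2 ✓
C4: sp2 ✓
C5: sp
C6: sp
C7: sp3
C8: sp2 ✓
3 carbons are sp2.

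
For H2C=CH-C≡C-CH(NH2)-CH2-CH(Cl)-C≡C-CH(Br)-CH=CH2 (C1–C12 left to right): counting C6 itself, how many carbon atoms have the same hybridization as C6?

4

C6 is sp3 (only σ bonds).
C1: sp2
C2: sp2
C3: sp
C4: sp
C5: sp3 ✓
C6: sp3 ✓
C7: sp3 ✓
C8: sp
C9: sp
C10: sp3 ✓
C11: sp2
C12: sp2
4 carbons are sp3.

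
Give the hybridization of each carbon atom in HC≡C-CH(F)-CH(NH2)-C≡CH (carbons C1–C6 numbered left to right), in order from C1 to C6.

C1 sp, C2 sp, C3 sp3, C4 sp3, C5 sp, C6 sp

C1 carries 2 σ bonds, plus two π bonds, giving a steric number of 2, so it is sp.
C2: 2 σ bonds, plus two π bonds — 2 electron domains, sp.
C3 carries 4 σ bonds, giving a steric number of 4, so it is sp3.
C4: 4 σ bonds; 4 regions of electron density → sp3.
C5 (2 σ bonds, plus two π bonds) has steric number 2: sp.
C6 (2 σ bonds, plus two π bonds) has steric number 2: sp.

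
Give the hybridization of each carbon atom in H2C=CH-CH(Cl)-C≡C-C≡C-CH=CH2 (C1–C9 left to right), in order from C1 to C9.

C1 sp2, C2 sp2, C3 sp3, C4 sp, C5 sp, C6 sp, C7 sp, C8 sp2, C9 sp2

C1: 3 σ bonds, plus one π bond; 3 regions of electron density → sp2.
C2 (3 σ bonds, plus one π bond) has steric number 3: sp2.
C3 — 4 σ bonds. Steric number 4, so sp3.
C4 — 2 σ bonds, plus two π bonds. Steric number 2, so sp.
C5 — 2 σ bonds, plus two π bonds. Steric number 2, so sp.
C6 has 2 σ bonds, plus two π bonds: steric number 2 → sp.
C7: 2 σ bonds, plus two π bonds — 2 electron domains, sp.
C8 carries 3 σ bonds, plus one π bond, giving a steric number of 3, so it is sp2.
C9: 3 σ bonds, plus one π bond — 3 electron domains, sp2.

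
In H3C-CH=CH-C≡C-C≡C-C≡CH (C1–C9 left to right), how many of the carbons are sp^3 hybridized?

C1: sp3 ✓
C2: sp2
C3: sp2
C4: sp
C5: sp
C6: sp
C7: sp
C8: sp
C9: sp
C1 → 1 sp3 carbon.

1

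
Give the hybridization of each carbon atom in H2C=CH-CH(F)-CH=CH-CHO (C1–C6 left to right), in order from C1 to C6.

C1: 3 σ bonds, plus one π bond — 3 electron domains, sp2.
C2 (3 σ bonds, plus one π bond) has steric number 3: sp2.
C3 is sp3: 4 σ bonds, 4 electron-density regions.
C4: 3 σ bonds, plus one π bond — 3 electron domains, sp2.
C5 carries 3 σ bonds, plus one π bond, giving a steric number of 3, so it is sp2.
C6 — 3 σ bonds, plus one π bond. Steric number 3, so sp2.

C1 sp2, C2 sp2, C3 sp3, C4 sp2, C5 sp2, C6 sp2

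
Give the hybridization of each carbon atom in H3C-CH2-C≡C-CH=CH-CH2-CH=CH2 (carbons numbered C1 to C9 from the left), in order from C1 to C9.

C1 sp3, C2 sp3, C3 sp, C4 sp, C5 sp2, C6 sp2, C7 sp3, C8 sp2, C9 sp2

C1: 4 σ bonds — 4 electron domains, sp3.
C2: 4 σ bonds — 4 electron domains, sp3.
C3: 2 σ bonds, plus two π bonds — 2 electron domains, sp.
C4 (2 σ bonds, plus two π bonds) has steric number 2: sp.
C5 has 3 σ bonds, plus one π bond: steric number 3 → sp2.
C6 is sp2: 3 σ bonds, plus one π bond, 3 electron-density regions.
C7 (4 σ bonds) has steric number 4: sp3.
C8: 3 σ bonds, plus one π bond — 3 electron domains, sp2.
C9: 3 σ bonds, plus one π bond; 3 regions of electron density → sp2.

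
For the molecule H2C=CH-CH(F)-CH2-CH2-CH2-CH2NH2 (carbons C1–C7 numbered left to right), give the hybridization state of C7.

C7 (4 σ bonds) has steric number 4: sp3.

sp³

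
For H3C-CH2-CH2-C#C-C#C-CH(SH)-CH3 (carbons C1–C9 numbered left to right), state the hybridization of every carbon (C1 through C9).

C1: 4 σ bonds — 4 electron domains, sp3.
C2 carries 4 σ bonds, giving a steric number of 4, so it is sp3.
C3 is sp3: 4 σ bonds, 4 electron-density regions.
C4 carries 2 σ bonds, plus two π bonds, giving a steric number of 2, so it is sp.
C5 has 2 σ bonds, plus two π bonds: steric number 2 → sp.
C6: 2 σ bonds, plus two π bonds — 2 electron domains, sp.
C7 carries 2 σ bonds, plus two π bonds, giving a steric number of 2, so it is sp.
C8 is sp3: 4 σ bonds, 4 electron-density regions.
C9 is sp3: 4 σ bonds, 4 electron-density regions.

C1 sp3, C2 sp3, C3 sp3, C4 sp, C5 sp, C6 sp, C7 sp, C8 sp3, C9 sp3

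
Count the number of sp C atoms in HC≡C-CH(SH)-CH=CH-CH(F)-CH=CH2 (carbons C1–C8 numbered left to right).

2

C1: sp ✓
C2: sp ✓
C3: sp3
C4: sp2
C5: sp2
C6: sp3
C7: sp2
C8: sp2
C1, C2 → 2 sp carbons.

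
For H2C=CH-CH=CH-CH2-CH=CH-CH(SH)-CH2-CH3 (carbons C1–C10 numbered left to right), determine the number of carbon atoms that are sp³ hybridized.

C1: sp2
C2: sp2
C3: sp2
C4: sp2
C5: sp3 ✓
C6: sp2
C7: sp2
C8: sp3 ✓
C9: sp3 ✓
C10: sp3 ✓
C5, C8, C9, C10 → 4 sp3 carbons.

4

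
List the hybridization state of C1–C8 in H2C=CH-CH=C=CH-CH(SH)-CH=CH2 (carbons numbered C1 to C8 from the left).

C1 is sp2: 3 σ bonds, plus one π bond, 3 electron-density regions.
C2 carries 3 σ bonds, plus one π bond, giving a steric number of 3, so it is sp2.
C3 is sp2: 3 σ bonds, plus one π bond, 3 electron-density regions.
C4 has 2 σ bonds, plus two π bonds: steric number 2 → sp.
C5 carries 3 σ bonds, plus one π bond, giving a steric number of 3, so it is sp2.
C6 carries 4 σ bonds, giving a steric number of 4, so it is sp3.
C7 has 3 σ bonds, plus one π bond: steric number 3 → sp2.
C8 has 3 σ bonds, plus one π bond: steric number 3 → sp2.

C1 sp2, C2 sp2, C3 sp2, C4 sp, C5 sp2, C6 sp3, C7 sp2, C8 sp2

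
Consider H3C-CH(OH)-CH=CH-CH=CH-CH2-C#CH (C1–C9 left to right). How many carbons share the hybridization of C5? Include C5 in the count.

C5 is sp2 (one π bond).
C1: sp3
C2: sp3
C3: sp2 ✓
C4: sp2 ✓
C5: sp2 ✓
C6: sp2 ✓
C7: sp3
C8: sp
C9: sp
4 carbons are sp2.

4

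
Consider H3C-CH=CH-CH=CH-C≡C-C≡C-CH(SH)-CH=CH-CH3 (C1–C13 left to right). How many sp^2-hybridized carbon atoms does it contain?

6

C1: sp3
C2: sp2 ✓
C3: sp2 ✓
C4: sp2 ✓
C5: sp2 ✓
C6: sp
C7: sp
C8: sp
C9: sp
C10: sp3
C11: sp2 ✓
C12: sp2 ✓
C13: sp3
C2, C3, C4, C5, C11, C12 → 6 sp2 carbons.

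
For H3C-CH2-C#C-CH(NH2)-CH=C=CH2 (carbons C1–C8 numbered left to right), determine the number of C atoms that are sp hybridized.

C1: sp3
C2: sp3
C3: sp ✓
C4: sp ✓
C5: sp3
C6: sp2
C7: sp ✓
C8: sp2
C3, C4, C7 → 3 sp carbons.

3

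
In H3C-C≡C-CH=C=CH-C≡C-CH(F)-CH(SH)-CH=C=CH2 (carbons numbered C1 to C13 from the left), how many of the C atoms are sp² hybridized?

4

C1: sp3
C2: sp
C3: sp
C4: sp2 ✓
C5: sp
C6: sp2 ✓
C7: sp
C8: sp
C9: sp3
C10: sp3
C11: sp2 ✓
C12: sp
C13: sp2 ✓
C4, C6, C11, C13 → 4 sp2 carbons.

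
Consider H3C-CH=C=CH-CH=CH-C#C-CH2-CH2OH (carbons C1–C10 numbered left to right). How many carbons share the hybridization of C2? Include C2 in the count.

4

C2 is sp2 (one π bond).
C1: sp3
C2: sp2 ✓
C3: sp
C4: sp2 ✓
C5: sp2 ✓
C6: sp2 ✓
C7: sp
C8: sp
C9: sp3
C10: sp3
4 carbons are sp2.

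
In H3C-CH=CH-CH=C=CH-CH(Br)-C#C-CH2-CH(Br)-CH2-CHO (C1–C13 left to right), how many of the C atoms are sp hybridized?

C1: sp3
C2: sp2
C3: sp2
C4: sp2
C5: sp ✓
C6: sp2
C7: sp3
C8: sp ✓
C9: sp ✓
C10: sp3
C11: sp3
C12: sp3
C13: sp2
C5, C8, C9 → 3 sp carbons.

3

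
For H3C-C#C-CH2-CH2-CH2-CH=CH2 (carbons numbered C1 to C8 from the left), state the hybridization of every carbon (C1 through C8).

C1 sp3, C2 sp, C3 sp, C4 sp3, C5 sp3, C6 sp3, C7 sp2, C8 sp2

C1 — 4 σ bonds. Steric number 4, so sp3.
C2: 2 σ bonds, plus two π bonds — 2 electron domains, sp.
C3: 2 σ bonds, plus two π bonds; 2 regions of electron density → sp.
C4 (4 σ bonds) has steric number 4: sp3.
C5 is sp3: 4 σ bonds, 4 electron-density regions.
C6 (4 σ bonds) has steric number 4: sp3.
C7 carries 3 σ bonds, plus one π bond, giving a steric number of 3, so it is sp2.
C8 (3 σ bonds, plus one π bond) has steric number 3: sp2.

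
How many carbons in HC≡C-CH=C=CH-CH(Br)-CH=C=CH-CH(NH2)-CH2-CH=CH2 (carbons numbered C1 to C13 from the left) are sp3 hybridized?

3

C1: sp
C2: sp
C3: sp2
C4: sp
C5: sp2
C6: sp3 ✓
C7: sp2
C8: sp
C9: sp2
C10: sp3 ✓
C11: sp3 ✓
C12: sp2
C13: sp2
C6, C10, C11 → 3 sp3 carbons.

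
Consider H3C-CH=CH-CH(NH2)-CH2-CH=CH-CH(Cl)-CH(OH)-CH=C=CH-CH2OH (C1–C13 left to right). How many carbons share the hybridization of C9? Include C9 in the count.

6

C9 is sp3 (only σ bonds).
C1: sp3 ✓
C2: sp2
C3: sp2
C4: sp3 ✓
C5: sp3 ✓
C6: sp2
C7: sp2
C8: sp3 ✓
C9: sp3 ✓
C10: sp2
C11: sp
C12: sp2
C13: sp3 ✓
6 carbons are sp3.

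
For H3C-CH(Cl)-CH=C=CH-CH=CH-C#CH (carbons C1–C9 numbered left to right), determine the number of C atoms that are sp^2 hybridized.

4

C1: sp3
C2: sp3
C3: sp2 ✓
C4: sp
C5: sp2 ✓
C6: sp2 ✓
C7: sp2 ✓
C8: sp
C9: sp
C3, C5, C6, C7 → 4 sp2 carbons.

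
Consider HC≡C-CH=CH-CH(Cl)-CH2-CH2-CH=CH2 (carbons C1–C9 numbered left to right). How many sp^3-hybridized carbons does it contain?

3

C1: sp
C2: sp
C3: sp2
C4: sp2
C5: sp3 ✓
C6: sp3 ✓
C7: sp3 ✓
C8: sp2
C9: sp2
C5, C6, C7 → 3 sp3 carbons.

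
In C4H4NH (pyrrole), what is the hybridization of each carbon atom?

Each carbon atom (3 σ bonds, plus one π bond) has steric number 3: sp2.

sp2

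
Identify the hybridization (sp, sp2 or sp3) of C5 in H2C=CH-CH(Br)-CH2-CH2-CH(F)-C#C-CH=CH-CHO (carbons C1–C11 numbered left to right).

C5 — 4 σ bonds. Steric number 4, so sp3.

sp³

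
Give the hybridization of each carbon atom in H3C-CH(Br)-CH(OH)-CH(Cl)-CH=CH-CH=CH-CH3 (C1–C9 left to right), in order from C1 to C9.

C1 is sp3: 4 σ bonds, 4 electron-density regions.
C2 carries 4 σ bonds, giving a steric number of 4, so it is sp3.
C3 is sp3: 4 σ bonds, 4 electron-density regions.
C4 carries 4 σ bonds, giving a steric number of 4, so it is sp3.
C5 has 3 σ bonds, plus one π bond: steric number 3 → sp2.
C6: 3 σ bonds, plus one π bond; 3 regions of electron density → sp2.
C7: 3 σ bonds, plus one π bond; 3 regions of electron density → sp2.
C8 carries 3 σ bonds, plus one π bond, giving a steric number of 3, so it is sp2.
C9 has 4 σ bonds: steric number 4 → sp3.

C1 sp3, C2 sp3, C3 sp3, C4 sp3, C5 sp2, C6 sp2, C7 sp2, C8 sp2, C9 sp3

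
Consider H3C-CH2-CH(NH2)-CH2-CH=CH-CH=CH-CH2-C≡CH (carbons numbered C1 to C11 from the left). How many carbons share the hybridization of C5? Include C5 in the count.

4

C5 is sp2 (one π bond).
C1: sp3
C2: sp3
C3: sp3
C4: sp3
C5: sp2 ✓
C6: sp2 ✓
C7: sp2 ✓
C8: sp2 ✓
C9: sp3
C10: sp
C11: sp
4 carbons are sp2.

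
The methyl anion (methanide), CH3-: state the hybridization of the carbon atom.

Three σ bonds + one lone pair = steric number 4 → sp3, pyramidal.

sp³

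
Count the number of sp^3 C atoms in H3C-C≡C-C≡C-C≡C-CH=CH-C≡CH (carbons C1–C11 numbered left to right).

C1: sp3 ✓
C2: sp
C3: sp
C4: sp
C5: sp
C6: sp
C7: sp
C8: sp2
C9: sp2
C10: sp
C11: sp
C1 → 1 sp3 carbon.

1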